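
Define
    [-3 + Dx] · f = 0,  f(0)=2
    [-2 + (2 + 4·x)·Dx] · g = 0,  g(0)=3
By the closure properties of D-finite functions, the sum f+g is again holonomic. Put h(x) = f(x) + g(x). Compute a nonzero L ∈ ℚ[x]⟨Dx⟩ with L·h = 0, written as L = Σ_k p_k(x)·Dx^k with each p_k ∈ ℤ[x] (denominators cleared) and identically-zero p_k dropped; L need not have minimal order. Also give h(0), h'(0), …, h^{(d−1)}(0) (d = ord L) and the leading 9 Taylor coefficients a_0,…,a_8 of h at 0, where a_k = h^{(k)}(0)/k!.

f: a_k = 2, 6, 9, 9, 27/4, 81/20, 81/40, 243/280, 729/2240, …
g: a_k = 3, 3, -3/2, 3/2, -15/8, 21/8, -63/16, 99/16, -1287/128, …
f+g: L₀ = lclm(L_f,L_g), ord ≤ 1+1.
L = (12 + 18·x) + (-10 - 36·x - 36·x^2)·Dx + (2 + 10·x + 12·x^2)·Dx^2  (order 2).
h: a_k = 5, 9, 15/2, 21/2, 39/8, 267/40, -153/80, 3951/560, -43587/4480, …
ICs: h(0) = 5, h′(0) = 9.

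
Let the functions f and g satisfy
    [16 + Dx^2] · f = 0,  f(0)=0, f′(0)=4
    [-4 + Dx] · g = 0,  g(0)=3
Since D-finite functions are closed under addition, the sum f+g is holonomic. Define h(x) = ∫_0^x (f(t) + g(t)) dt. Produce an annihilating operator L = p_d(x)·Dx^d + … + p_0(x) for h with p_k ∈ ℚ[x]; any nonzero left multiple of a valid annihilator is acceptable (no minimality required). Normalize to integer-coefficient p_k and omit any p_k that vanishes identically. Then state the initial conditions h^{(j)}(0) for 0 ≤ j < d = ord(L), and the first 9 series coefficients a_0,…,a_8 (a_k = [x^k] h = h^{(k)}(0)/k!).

f: a_k = 0, 4, 0, -32/3, 0, 128/15, 0, -1024/315, 0, …
g: a_k = 3, 12, 24, 32, 32, 128/5, 256/15, 1024/105, 512/105, …
L₀ := lclm(L_f,L_g); ord L₀ ≤ 2+1.
Integrate: L := L₀·Dx.
L = -64·Dx + 16·Dx^2 - 4·Dx^3 + Dx^4  (order 4).
h: a_k = 0, 3, 8, 8, 16/3, 32/5, 256/45, 256/105, 256/315, …
ICs: h(0) = 0, h′(0) = 3, h′′(0) = 16, h′′′(0) = 48.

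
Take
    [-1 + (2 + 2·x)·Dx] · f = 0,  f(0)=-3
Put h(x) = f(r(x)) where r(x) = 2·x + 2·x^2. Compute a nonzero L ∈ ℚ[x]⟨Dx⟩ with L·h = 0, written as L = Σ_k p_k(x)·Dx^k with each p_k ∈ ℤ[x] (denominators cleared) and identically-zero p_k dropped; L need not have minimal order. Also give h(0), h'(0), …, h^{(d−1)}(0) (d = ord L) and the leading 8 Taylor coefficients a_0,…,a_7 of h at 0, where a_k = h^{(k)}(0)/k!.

L = (-1 - 2·x) + (1 + 2·x + 2·x^2)·Dx  (order 1).
h: a_k = -3, -3, -3/2, 3/2, -9/8, 3/8, 9/16, -21/16, …
ICs: h(0) = -3.

f: a_k = -3, -3/2, 3/8, -3/16, 15/128, -21/256, 63/1024, -99/2048, …
Substitute x→r, Dx→(1/r')Dx; clear ⇒ L₀.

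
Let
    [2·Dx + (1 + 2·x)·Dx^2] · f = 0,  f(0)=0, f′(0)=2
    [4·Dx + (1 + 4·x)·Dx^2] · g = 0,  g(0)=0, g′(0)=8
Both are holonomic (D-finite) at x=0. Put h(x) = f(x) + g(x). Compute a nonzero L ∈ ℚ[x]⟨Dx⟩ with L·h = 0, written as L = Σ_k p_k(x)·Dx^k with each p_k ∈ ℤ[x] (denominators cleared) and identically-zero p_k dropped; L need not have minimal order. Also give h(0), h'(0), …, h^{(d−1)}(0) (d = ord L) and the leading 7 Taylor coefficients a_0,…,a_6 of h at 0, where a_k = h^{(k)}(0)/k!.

L = 16·Dx + (12 + 32·x)·Dx^2 + (1 + 6·x + 8·x^2)·Dx^3  (order 3).
h: a_k = 0, 10, -18, 136/3, -132, 416, -1376, …
ICs: h(0) = 0, h′(0) = 10, h′′(0) = -36.

f: a_k = 0, 2, -2, 8/3, -4, 32/5, -32/3, …
g: a_k = 0, 8, -16, 128/3, -128, 2048/5, -4096/3, …
f+g: L₀ = lclm(L_f,L_g), ord ≤ 2+2.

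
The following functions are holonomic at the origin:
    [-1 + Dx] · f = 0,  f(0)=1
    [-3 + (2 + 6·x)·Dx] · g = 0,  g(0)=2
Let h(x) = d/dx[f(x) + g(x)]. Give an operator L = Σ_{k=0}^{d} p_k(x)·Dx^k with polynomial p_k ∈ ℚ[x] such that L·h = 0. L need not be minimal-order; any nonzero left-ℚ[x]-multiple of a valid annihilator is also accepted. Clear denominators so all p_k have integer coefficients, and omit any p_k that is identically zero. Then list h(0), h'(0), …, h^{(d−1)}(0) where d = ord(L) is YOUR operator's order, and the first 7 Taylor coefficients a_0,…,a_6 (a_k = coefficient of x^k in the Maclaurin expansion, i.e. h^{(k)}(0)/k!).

f: a_k = 1, 1, 1/2, 1/6, 1/24, 1/120, 1/720, …
g: a_k = 2, 3, -9/4, 27/8, -405/64, 1701/128, -15309/512, …
Sum ⇒ L₀ = lclm(L_f,L_g) in ℚ(x)⟨Dx⟩.
h=h₀': d/dx-closure on L₀ ⇒ L.
L = (-33 - 18·x) + (23 - 24·x - 36·x^2)·Dx + (10 + 42·x + 36·x^2)·Dx^2  (order 2).
h: a_k = 4, -7/2, 85/8, -1207/48, 25531/384, -688873/3840, 22733929/46080, …
ICs: h(0) = 4, h′(0) = -7/2.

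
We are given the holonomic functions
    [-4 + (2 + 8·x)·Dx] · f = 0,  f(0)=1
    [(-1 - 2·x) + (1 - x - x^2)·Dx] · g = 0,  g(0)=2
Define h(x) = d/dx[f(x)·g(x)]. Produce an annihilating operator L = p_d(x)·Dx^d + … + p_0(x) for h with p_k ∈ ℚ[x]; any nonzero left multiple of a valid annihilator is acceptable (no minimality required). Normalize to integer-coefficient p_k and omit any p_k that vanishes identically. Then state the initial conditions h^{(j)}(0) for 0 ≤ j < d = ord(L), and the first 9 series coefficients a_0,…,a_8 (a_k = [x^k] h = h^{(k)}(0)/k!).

L = (4 + 66·x + 126·x^2 + 80·x^3 + 60·x^4) + (-3 - 13·x - 3·x^2 + 14·x^3 + 46·x^4 + 24·x^5)·Dx  (order 1).
h: a_k = 6, 8, 54, 8, 380, -540, 3598, -10336, 44478, …
ICs: h(0) = 6.

f: a_k = 1, 2, -2, 4, -10, 28, -84, 264, -858, …
g: a_k = 2, 2, 4, 6, 10, 16, 26, 42, 68, …
L₀ := L_f ⊗_s L_g (sym. prod.), ord ≤ 1.
Differentiate: ansatz ord ≤ ord L₀ ⇒ L.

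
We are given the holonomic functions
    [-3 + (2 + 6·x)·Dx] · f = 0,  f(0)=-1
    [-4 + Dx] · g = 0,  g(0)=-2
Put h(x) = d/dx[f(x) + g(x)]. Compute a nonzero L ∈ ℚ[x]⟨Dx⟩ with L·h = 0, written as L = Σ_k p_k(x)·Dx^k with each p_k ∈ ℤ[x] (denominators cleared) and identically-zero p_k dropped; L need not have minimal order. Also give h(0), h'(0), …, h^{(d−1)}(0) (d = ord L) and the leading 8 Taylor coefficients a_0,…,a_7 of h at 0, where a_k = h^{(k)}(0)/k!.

f: a_k = -1, -3/2, 9/8, -27/16, 405/128, -1701/256, 15309/1024, -72171/2048, …
g: a_k = -2, -8, -16, -64/3, -64/3, -256/15, -512/45, -2048/315, …
Sum ⇒ L₀ = lclm(L_f,L_g) in ℚ(x)⟨Dx⟩.
h=h₀': d/dx-closure on L₀ ⇒ L.
L = (-204 - 288·x) + (-37 - 384·x - 576·x^2)·Dx + (22 + 114·x + 144·x^2)·Dx^2  (order 2).
h: a_k = -19/2, -119/4, -1105/16, -6977/96, -91051/768, 164617/7680, -26928169/92160, 853066303/1290240, …
ICs: h(0) = -19/2, h′(0) = -119/4.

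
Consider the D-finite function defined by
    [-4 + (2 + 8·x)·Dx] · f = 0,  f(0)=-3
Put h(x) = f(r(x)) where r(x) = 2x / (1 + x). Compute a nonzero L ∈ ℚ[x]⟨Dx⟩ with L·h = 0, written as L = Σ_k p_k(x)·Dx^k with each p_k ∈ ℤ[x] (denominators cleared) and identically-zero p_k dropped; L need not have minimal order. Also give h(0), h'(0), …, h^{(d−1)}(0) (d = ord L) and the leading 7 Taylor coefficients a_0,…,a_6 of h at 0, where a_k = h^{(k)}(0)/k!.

L = -4 + (1 + 10·x + 9·x^2)·Dx  (order 1).
h: a_k = -3, -12, 36, -156, 852, -5292, 35460, …
ICs: h(0) = -3.

f: a_k = -3, -6, 6, -12, 30, -84, 252, …
L₀ from L_f via x↦r, Dx↦r'^{-1}Dx.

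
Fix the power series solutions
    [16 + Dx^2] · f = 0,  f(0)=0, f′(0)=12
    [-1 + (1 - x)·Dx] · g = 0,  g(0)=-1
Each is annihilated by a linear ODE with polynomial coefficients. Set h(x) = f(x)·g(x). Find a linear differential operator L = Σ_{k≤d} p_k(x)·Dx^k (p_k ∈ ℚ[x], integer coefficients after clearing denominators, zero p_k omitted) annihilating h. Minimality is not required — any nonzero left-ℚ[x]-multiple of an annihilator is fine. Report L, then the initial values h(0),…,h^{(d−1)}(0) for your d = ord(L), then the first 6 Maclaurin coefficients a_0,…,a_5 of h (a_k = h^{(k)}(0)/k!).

f: a_k = 0, 12, 0, -32, 0, 128/5, …
g: a_k = -1, -1, -1, -1, -1, -1, …
Sym-product of L_f,L_g gives L₀ (≤ ord 2).
L = (-16 + 16·x) + 2·Dx + (-1 + x)·Dx^2  (order 2).
h: a_k = 0, -12, -12, 20, 20, -28/5, …
ICs: h(0) = 0, h′(0) = -12.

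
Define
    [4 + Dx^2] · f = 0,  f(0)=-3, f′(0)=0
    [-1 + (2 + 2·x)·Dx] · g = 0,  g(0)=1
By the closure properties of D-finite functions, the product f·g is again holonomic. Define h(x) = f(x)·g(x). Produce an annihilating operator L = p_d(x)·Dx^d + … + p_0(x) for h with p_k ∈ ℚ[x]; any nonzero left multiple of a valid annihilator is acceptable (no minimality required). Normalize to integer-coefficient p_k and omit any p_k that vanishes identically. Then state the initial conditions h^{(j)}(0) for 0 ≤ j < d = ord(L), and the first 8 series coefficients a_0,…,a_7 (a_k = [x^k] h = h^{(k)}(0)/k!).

f: a_k = -3, 0, 6, 0, -2, 0, 4/15, 0, …
g: a_k = 1, 1/2, -1/8, 1/16, -5/128, 7/256, -21/1024, 33/2048, …
Sym-product of L_f,L_g gives L₀ (≤ ord 2).
L = (19 + 32·x + 16·x^2) + (-4 - 4·x)·Dx + (4 + 8·x + 4·x^2)·Dx^2  (order 2).
h: a_k = -3, -3/2, 51/8, 45/16, -337/128, -181/256, 5281/15360, 3811/30720, …
ICs: h(0) = -3, h′(0) = -3/2.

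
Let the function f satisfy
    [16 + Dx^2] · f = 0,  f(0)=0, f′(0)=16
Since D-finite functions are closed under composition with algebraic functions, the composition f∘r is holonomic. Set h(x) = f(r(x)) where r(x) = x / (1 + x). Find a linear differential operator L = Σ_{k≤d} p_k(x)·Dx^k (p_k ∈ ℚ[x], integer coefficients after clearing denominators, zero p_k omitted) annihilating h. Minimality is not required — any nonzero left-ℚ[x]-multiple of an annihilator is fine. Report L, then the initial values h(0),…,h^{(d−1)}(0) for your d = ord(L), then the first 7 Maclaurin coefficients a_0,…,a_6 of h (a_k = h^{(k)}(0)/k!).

f: a_k = 0, 16, 0, -128/3, 0, 512/15, 0, …
Substitute x→r, Dx→(1/r')Dx; clear ⇒ L₀.
L = 16 + (2 + 6·x + 6·x^2 + 2·x^3)·Dx + (1 + 4·x + 6·x^2 + 4·x^3 + x^4)·Dx^2  (order 2).
h: a_k = 0, 16, -16, -80/3, 112, -3088/15, 240, …
ICs: h(0) = 0, h′(0) = 16.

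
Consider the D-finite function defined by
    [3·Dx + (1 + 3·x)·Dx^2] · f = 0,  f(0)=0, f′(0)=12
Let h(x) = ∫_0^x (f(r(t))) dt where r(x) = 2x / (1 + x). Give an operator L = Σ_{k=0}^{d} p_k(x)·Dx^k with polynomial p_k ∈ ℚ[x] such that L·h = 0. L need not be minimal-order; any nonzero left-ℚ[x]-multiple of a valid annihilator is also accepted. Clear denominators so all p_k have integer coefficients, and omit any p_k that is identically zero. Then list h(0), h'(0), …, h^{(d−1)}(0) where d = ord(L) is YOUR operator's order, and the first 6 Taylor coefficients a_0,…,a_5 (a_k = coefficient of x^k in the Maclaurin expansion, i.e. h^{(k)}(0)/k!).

L = (8 + 14·x)·Dx^2 + (1 + 8·x + 7·x^2)·Dx^3  (order 3).
h: a_k = 0, 0, 12, -32, 114, -480, …
ICs: h(0) = 0, h′(0) = 0, h′′(0) = 24.

f: a_k = 0, 12, -18, 36, -81, 972/5, …
Change of var in L_f (x↦r) gives L₀.
∫: right-multiply L₀ by Dx.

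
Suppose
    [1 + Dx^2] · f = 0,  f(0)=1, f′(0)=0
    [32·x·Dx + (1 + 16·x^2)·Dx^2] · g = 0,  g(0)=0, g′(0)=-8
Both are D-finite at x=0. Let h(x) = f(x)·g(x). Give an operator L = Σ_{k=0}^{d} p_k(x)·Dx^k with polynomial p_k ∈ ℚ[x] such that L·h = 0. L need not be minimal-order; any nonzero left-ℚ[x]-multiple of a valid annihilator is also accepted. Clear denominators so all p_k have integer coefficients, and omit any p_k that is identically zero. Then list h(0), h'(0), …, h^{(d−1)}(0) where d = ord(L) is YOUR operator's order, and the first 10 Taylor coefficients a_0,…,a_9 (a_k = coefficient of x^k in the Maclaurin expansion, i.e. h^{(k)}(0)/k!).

f: a_k = 1, 0, -1/2, 0, 1/24, 0, -1/720, 0, 1/40320, 0, …
g: a_k = 0, -8, 0, 128/3, 0, -2048/5, 0, 32768/7, 0, -524288/9, …
f·g: L₀ = L_f ⊗_s L_g, ord ≤ 2·2.
L = (1105 + 51776·x^2 + 22016·x^4 + 16384·x^6 + 65536·x^8) + (2112·x + 35840·x^3 + 49152·x^5 + 262144·x^7)·Dx + (1122 + 52352·x^2 + 27648·x^4 + 32768·x^6 + 131072·x^8)·Dx^2 + (2112·x + 35840·x^3 + 49152·x^5 + 262144·x^7)·Dx^3 + (17 + 576·x^2 + 5632·x^4 + 16384·x^6 + 65536·x^8)·Dx^4  (order 4).
h: a_k = 0, -8, 0, 140/3, 0, -6469/15, 0, 3079271/630, 0, -916452227/15120, …
ICs: h(0) = 0, h′(0) = -8, h′′(0) = 0, h′′′(0) = 280.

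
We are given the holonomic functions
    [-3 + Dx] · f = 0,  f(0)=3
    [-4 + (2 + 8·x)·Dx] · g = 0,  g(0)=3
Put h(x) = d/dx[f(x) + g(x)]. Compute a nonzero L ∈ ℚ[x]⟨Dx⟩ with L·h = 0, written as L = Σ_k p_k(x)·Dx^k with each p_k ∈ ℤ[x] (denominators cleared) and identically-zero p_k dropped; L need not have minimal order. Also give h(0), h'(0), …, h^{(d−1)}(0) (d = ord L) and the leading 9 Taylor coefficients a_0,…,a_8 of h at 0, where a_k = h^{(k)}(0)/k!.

f: a_k = 3, 9, 27/2, 27/2, 81/8, 243/40, 243/80, 729/560, 2187/4480, …
g: a_k = 3, 6, -6, 12, -30, 84, -252, 792, -2574, …
L₀ := lclm(L_f,L_g); ord L₀ ≤ 1+1.
Derive L from L₀ (diff closure).
L = (-54 - 72·x) + (3 - 72·x - 144·x^2)·Dx + (5 + 32·x + 48·x^2)·Dx^2  (order 2).
h: a_k = 15, 15, 153/2, -159/2, 3603/8, -59751/40, 444249/80, -11529333/560, 345952161/4480, …
ICs: h(0) = 15, h′(0) = 15.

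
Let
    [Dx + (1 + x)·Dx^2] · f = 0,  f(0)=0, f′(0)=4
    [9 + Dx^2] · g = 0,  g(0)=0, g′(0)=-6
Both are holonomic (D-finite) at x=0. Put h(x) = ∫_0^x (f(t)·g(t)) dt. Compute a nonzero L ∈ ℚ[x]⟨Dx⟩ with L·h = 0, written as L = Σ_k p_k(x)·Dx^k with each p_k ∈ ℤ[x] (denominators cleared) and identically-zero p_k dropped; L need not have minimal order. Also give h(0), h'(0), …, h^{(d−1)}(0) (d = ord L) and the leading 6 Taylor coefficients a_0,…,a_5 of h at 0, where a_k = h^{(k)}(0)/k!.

f: a_k = 0, 4, -2, 4/3, -1, 4/5, …
g: a_k = 0, -6, 0, 9, 0, -81/20, …
Product ⇒ symmetric product L₀, ord ≤ 4.
h=∫h₀ ⇒ L = L₀·Dx.
L = (2493 + 10854·x + 17091·x^2 + 11664·x^3 + 2916·x^4)·Dx + (612 + 1908·x + 1944·x^2 + 648·x^3)·Dx^2 + (592 + 2484·x + 3834·x^2 + 2592·x^3 + 648·x^4)·Dx^3 + (68 + 212·x + 216·x^2 + 72·x^3)·Dx^4 + (35 + 142·x + 215·x^2 + 144·x^3 + 36·x^4)·Dx^5  (order 5).
h: a_k = 0, 0, 0, -8, 3, 28/5, …
ICs: h(0) = 0, h′(0) = 0, h′′(0) = 0, h′′′(0) = -48, h′′′′(0) = 72.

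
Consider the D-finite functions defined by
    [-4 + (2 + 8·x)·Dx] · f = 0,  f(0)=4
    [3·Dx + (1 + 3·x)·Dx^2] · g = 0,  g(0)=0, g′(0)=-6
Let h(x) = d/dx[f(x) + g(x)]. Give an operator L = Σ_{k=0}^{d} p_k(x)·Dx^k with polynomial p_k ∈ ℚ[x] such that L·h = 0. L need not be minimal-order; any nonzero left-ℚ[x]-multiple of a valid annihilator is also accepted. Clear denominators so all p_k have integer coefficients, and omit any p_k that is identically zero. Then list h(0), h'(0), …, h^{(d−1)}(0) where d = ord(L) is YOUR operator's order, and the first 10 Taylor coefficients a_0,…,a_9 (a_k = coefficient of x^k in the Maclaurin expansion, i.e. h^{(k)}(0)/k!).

f: a_k = 4, 8, -8, 16, -40, 112, -336, 1056, -3432, 11440, …
g: a_k = 0, -6, 9, -18, 81/2, -486/5, 243, -4374/7, 6561/4, -4374, …
L₀ := lclm(L_f,L_g); ord L₀ ≤ 1+2.
h₀' ⇒ L via d/dx closure of L₀.
L = 36·x + (6 + 72·x + 180·x^2)·Dx + (1 + 13·x + 54·x^2 + 72·x^3)·Dx^2  (order 2).
h: a_k = 2, 2, -6, 2, 74, -558, 3018, -14334, 63594, -270862, …
ICs: h(0) = 2, h′(0) = 2.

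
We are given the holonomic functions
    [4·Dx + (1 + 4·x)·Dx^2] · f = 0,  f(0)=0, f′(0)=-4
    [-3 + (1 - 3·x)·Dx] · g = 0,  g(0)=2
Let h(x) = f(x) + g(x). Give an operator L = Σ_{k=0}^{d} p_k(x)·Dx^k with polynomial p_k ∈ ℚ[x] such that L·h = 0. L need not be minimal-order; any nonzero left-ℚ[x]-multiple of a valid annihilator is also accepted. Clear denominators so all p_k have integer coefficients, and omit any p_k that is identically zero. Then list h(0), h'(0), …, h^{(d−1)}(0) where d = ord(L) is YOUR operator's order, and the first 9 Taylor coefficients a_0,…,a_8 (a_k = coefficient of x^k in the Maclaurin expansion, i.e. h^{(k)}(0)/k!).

f: a_k = 0, -4, 8, -64/3, 64, -1024/5, 2048/3, -16384/7, 8192, …
g: a_k = 2, 6, 18, 54, 162, 486, 1458, 4374, 13122, …
Weyl lclm of L_f,L_g ⇒ L₀ (ord ≤ 3).
L = (-204 - 144·x)·Dx + (-11 - 312·x - 288·x^2)·Dx^2 + (5 + 11·x - 54·x^2 - 72·x^3)·Dx^3  (order 3).
h: a_k = 2, 2, 26, 98/3, 226, 1406/5, 6422/3, 14234/7, 21314, …
ICs: h(0) = 2, h′(0) = 2, h′′(0) = 52.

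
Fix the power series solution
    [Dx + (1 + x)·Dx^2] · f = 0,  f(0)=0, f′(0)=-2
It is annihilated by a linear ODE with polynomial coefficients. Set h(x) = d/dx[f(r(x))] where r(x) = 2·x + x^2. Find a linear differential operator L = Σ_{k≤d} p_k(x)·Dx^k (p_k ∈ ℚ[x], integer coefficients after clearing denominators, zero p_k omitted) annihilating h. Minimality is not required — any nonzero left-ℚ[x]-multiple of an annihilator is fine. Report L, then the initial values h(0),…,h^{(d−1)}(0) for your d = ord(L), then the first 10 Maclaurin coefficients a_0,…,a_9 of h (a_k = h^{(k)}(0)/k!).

L = 1 + (1 + x)·Dx  (order 1).
h: a_k = -4, 4, -4, 4, -4, 4, -4, 4, -4, 4, …
ICs: h(0) = -4.

f: a_k = 0, -2, 1, -2/3, 1/2, -2/5, 1/3, -2/7, 1/4, -2/9, …
Substitute x→r, Dx→(1/r')Dx; clear ⇒ L₀.
h₀' ⇒ L via d/dx closure of L₀.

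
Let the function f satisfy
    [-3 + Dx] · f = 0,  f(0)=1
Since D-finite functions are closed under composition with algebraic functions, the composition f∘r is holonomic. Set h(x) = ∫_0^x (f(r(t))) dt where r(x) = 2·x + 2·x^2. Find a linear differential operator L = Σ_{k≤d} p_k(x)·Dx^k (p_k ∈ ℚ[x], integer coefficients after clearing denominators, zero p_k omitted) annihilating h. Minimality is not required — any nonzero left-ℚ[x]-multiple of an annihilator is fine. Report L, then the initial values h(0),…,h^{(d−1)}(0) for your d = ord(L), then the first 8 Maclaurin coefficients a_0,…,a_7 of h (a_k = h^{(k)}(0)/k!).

f: a_k = 1, 3, 9/2, 9/2, 27/8, 81/40, 81/80, 243/560, …
h₀=f(r): pull back L_f along r ⇒ L₀.
Integrate: L := L₀·Dx.
L = (-6 - 12·x)·Dx + Dx^2  (order 2).
h: a_k = 0, 1, 3, 8, 18, 36, 324/5, 3744/35, …
ICs: h(0) = 0, h′(0) = 1.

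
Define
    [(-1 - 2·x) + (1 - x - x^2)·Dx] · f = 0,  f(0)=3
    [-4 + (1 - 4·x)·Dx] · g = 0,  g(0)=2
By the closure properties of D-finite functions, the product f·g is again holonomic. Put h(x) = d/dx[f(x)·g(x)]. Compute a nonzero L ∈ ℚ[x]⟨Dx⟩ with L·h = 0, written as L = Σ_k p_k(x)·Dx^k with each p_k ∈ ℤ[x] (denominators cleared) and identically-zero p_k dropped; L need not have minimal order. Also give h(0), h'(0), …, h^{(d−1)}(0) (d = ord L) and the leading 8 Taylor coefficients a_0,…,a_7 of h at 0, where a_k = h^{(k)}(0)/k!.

f: a_k = 3, 3, 6, 9, 15, 24, 39, 63, …
g: a_k = 2, 8, 32, 128, 512, 2048, 8192, 32768, …
Sym-product of L_f,L_g gives L₀ (≤ ord 1).
h₀' ⇒ L via d/dx closure of L₀.
L = (44 - 114·x - 66·x^2 + 192·x^3 + 192·x^4) + (-5 + 31·x - 33·x^2 - 62·x^3 + 60·x^4 + 48·x^5)·Dx  (order 1).
h: a_k = 30, 264, 1638, 8856, 44520, 214164, 1000314, 4574496, …
ICs: h(0) = 30.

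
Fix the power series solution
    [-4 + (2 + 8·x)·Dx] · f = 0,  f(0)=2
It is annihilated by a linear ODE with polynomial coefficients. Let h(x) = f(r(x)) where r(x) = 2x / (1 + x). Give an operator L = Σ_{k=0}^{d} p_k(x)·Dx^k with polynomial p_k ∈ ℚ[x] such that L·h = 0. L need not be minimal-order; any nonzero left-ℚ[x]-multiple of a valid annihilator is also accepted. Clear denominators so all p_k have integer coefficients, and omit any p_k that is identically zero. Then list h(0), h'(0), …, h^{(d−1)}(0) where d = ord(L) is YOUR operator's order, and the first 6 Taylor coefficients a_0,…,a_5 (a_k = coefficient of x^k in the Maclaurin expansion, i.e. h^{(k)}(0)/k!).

L = -4 + (1 + 10·x + 9·x^2)·Dx  (order 1).
h: a_k = 2, 8, -24, 104, -568, 3528, …
ICs: h(0) = 2.

f: a_k = 2, 4, -4, 8, -20, 56, …
f∘r: x↦r, Dx↦Dx/r' in L_f ⇒ L₀.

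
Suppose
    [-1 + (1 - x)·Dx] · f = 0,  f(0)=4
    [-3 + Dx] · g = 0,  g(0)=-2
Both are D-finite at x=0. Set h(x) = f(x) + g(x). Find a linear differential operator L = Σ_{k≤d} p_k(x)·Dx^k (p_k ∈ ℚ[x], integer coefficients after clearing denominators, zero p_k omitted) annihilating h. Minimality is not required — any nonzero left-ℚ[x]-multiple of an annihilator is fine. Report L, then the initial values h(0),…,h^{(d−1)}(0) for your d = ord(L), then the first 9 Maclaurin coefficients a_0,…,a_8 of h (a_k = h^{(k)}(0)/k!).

f: a_k = 4, 4, 4, 4, 4, 4, 4, 4, 4, …
g: a_k = -2, -6, -9, -9, -27/4, -81/20, -81/40, -243/280, -729/2240, …
f+g: L₀ = lclm(L_f,L_g), ord ≤ 1+1.
L = (3 - 9·x) + (-7 + 18·x - 9·x^2)·Dx + (2 - 5·x + 3·x^2)·Dx^2  (order 2).
h: a_k = 2, -2, -5, -5, -11/4, -1/20, 79/40, 877/280, 8231/2240, …
ICs: h(0) = 2, h′(0) = -2.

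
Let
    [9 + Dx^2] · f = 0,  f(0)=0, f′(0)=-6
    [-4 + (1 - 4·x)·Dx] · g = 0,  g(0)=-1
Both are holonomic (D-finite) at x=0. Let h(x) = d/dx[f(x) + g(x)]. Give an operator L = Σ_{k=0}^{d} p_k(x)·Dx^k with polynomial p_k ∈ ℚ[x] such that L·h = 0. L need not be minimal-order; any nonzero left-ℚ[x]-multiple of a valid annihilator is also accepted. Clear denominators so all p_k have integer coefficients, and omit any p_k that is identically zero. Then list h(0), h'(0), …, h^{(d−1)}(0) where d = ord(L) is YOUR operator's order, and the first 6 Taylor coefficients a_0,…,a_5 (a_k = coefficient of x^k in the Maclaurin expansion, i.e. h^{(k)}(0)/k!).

L = (4824 - 1728·x + 3456·x^2) + (-315 + 1476·x - 1296·x^2 + 1728·x^3)·Dx + (536 - 192·x + 384·x^2)·Dx^2 + (-35 + 164·x - 144·x^2 + 192·x^3)·Dx^3  (order 3).
h: a_k = -10, -32, -165, -1024, -20561/4, -24576, …
ICs: h(0) = -10, h′(0) = -32, h′′(0) = -330.

f: a_k = 0, -6, 0, 9, 0, -81/20, …
g: a_k = -1, -4, -16, -64, -256, -1024, …
f+g: L₀ = lclm(L_f,L_g), ord ≤ 2+1.
h=h₀': d/dx-closure on L₀ ⇒ L.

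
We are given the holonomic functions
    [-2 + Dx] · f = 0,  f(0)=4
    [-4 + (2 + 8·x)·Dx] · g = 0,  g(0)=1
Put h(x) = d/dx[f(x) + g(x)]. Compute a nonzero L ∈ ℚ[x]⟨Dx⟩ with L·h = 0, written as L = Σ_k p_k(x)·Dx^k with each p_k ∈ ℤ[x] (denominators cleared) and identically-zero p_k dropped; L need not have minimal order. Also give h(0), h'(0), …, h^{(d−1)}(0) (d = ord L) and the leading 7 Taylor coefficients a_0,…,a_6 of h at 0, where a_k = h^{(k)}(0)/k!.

L = (-8 - 8·x) + (2 - 8·x - 16·x^2)·Dx + (1 + 6·x + 8·x^2)·Dx^2  (order 2).
h: a_k = 10, 12, 28, -88/3, 436/3, -7528/15, 83192/45, …
ICs: h(0) = 10, h′(0) = 12.

f: a_k = 4, 8, 8, 16/3, 8/3, 16/15, 16/45, …
g: a_k = 1, 2, -2, 4, -10, 28, -84, …
h₀=f+g: left-lcm gives L₀, ord ≤ 2.
Derive L from L₀ (diff closure).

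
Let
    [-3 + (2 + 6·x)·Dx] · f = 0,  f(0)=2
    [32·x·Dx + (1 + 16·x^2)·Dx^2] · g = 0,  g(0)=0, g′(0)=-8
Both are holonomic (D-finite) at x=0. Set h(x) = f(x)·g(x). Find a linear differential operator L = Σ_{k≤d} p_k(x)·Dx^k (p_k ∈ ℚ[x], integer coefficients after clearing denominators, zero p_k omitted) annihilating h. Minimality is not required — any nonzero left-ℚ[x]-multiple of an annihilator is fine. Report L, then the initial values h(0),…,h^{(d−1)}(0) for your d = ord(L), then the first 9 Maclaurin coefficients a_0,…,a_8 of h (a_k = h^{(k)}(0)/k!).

f: a_k = 2, 3, -9/4, 27/8, -405/64, 1701/128, -15309/512, 72171/1024, -2814669/16384, …
g: a_k = 0, -8, 0, 128/3, 0, -2048/5, 0, 32768/7, 0, …
Product ⇒ symmetric product L₀, ord ≤ 2.
L = (27 - 192·x - 144·x^2) + (-12 + 92·x + 576·x^2 + 576·x^3)·Dx + (4 + 24·x + 100·x^2 + 384·x^3 + 576·x^4)·Dx^2  (order 2).
h: a_k = 0, -16, -24, 310/3, 101, -34583/40, -95289/80, 22966919/2240, 56735583/4480, …
ICs: h(0) = 0, h′(0) = -16.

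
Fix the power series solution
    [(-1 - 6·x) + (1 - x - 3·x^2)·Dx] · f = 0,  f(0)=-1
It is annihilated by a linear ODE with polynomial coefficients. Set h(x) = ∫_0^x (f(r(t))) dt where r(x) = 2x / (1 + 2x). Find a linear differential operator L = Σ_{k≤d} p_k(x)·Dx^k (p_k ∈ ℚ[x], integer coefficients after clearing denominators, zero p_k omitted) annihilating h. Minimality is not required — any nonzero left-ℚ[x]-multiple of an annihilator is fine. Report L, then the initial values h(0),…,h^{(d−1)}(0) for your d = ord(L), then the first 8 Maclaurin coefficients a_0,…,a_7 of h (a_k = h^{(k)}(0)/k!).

L = (2 + 28·x)·Dx + (-1 - 4·x + 8·x^2 + 24·x^3)·Dx^2  (order 2).
h: a_k = 0, -1, -1, -4, 0, -144/5, 48, -2304/7, …
ICs: h(0) = 0, h′(0) = -1.

f: a_k = -1, -1, -4, -7, -19, -40, -97, -217, …
Change of var in L_f (x↦r) gives L₀.
Integrate: L := L₀·Dx.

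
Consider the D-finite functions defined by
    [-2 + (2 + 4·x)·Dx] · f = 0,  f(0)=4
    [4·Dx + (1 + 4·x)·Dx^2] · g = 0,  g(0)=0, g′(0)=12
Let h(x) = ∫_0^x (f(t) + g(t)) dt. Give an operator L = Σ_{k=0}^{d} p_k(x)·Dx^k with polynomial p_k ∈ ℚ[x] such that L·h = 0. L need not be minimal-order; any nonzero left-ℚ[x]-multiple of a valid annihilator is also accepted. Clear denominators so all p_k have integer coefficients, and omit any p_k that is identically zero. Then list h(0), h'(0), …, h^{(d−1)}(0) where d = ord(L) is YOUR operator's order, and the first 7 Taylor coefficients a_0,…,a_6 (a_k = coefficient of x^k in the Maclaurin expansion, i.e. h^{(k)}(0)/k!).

f: a_k = 4, 4, -2, 2, -5/2, 7/2, -21/4, …
g: a_k = 0, 12, -24, 64, -192, 3072/5, -2048, …
Weyl lclm of L_f,L_g ⇒ L₀ (ord ≤ 3).
h=∫h₀ ⇒ L = L₀·Dx.
L = (20 + 16·x)·Dx^2 + (29 + 104·x + 80·x^2)·Dx^3 + (3 + 22·x + 48·x^2 + 32·x^3)·Dx^4  (order 4).
h: a_k = 0, 4, 8, -26/3, 33/2, -389/10, 6179/60, …
ICs: h(0) = 0, h′(0) = 4, h′′(0) = 16, h′′′(0) = -52.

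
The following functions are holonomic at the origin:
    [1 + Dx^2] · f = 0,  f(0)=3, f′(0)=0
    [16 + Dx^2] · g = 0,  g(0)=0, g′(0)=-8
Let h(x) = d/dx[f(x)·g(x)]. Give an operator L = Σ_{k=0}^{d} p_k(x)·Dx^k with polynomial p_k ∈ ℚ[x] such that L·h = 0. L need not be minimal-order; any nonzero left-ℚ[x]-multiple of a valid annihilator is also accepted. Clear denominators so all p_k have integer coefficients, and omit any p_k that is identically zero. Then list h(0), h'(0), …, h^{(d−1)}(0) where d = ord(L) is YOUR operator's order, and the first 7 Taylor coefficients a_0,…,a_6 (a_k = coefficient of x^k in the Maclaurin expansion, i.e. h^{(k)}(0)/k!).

L = 225 + 34·Dx^2 + Dx^4  (order 4).
h: a_k = -24, 0, 228, 0, -421, 0, 10039/30, …
ICs: h(0) = -24, h′(0) = 0, h′′(0) = 456, h′′′(0) = 0.

f: a_k = 3, 0, -3/2, 0, 1/8, 0, -1/240, …
g: a_k = 0, -8, 0, 64/3, 0, -256/15, 0, …
f·g: L₀ = L_f ⊗_s L_g, ord ≤ 2·2.
Differentiate: ansatz ord ≤ ord L₀ ⇒ L.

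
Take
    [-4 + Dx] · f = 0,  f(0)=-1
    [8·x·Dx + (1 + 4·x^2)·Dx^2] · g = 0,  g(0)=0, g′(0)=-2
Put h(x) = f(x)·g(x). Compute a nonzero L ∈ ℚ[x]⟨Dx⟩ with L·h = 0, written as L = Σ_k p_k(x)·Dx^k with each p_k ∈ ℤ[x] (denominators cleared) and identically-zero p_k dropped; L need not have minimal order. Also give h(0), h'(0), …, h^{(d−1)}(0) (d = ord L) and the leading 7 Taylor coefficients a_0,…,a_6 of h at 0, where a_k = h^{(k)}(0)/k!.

L = (16 - 32·x + 64·x^2) + (-8 + 8·x - 32·x^2)·Dx + (1 + 4·x^2)·Dx^2  (order 2).
h: a_k = 0, 2, 8, 40/3, 32/3, 32/5, 128/9, …
ICs: h(0) = 0, h′(0) = 2.

f: a_k = -1, -4, -8, -32/3, -32/3, -128/15, -256/45, …
g: a_k = 0, -2, 0, 8/3, 0, -32/5, 0, …
L₀ := L_f ⊗_s L_g (sym. prod.), ord ≤ 2.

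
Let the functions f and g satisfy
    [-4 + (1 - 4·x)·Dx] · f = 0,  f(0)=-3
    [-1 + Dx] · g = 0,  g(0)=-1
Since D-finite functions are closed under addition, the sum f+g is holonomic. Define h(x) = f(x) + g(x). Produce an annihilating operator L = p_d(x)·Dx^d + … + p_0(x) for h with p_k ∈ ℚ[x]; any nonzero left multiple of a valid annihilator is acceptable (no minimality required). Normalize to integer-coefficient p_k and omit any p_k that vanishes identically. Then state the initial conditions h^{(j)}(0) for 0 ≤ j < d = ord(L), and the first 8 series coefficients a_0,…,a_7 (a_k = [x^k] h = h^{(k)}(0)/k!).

f: a_k = -3, -12, -48, -192, -768, -3072, -12288, -49152, …
g: a_k = -1, -1, -1/2, -1/6, -1/24, -1/120, -1/720, -1/5040, …
h₀=f+g: left-lcm gives L₀, ord ≤ 2.
L = (-28 - 16·x) + (31 + 8·x - 16·x^2)·Dx + (-3 + 8·x + 16·x^2)·Dx^2  (order 2).
h: a_k = -4, -13, -97/2, -1153/6, -18433/24, -368641/120, -8847361/720, -247726081/5040, …
ICs: h(0) = -4, h′(0) = -13.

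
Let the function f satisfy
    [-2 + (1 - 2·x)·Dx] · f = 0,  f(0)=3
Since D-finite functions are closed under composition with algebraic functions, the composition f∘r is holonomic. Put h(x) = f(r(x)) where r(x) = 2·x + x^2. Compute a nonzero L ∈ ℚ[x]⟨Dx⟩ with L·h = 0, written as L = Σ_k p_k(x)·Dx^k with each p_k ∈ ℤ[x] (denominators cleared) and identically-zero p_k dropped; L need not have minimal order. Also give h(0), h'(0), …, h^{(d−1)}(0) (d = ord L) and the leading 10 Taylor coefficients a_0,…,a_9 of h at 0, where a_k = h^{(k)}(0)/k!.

f: a_k = 3, 6, 12, 24, 48, 96, 192, 384, 768, 1536, …
f∘r: x↦r, Dx↦Dx/r' in L_f ⇒ L₀.
L = (4 + 4·x) + (-1 + 4·x + 2·x^2)·Dx  (order 1).
h: a_k = 3, 12, 54, 240, 1068, 4752, 21144, 94080, 418608, 1862592, …
ICs: h(0) = 3.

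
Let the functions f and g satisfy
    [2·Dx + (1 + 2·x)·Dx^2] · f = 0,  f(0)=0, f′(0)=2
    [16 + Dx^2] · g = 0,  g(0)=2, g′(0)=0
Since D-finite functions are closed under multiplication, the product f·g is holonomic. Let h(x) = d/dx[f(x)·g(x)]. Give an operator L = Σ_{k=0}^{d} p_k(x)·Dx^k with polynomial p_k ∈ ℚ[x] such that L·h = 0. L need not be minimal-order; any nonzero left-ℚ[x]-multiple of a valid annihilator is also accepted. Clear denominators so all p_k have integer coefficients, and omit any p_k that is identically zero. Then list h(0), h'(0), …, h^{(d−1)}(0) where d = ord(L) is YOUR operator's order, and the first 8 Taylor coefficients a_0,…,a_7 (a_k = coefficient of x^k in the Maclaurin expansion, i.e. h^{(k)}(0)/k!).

L = (-896 + 28672·x + 282624·x^2 + 1032192·x^3 + 1826816·x^4 + 1572864·x^5 + 524288·x^6) + (576 + 12416·x + 66560·x^2 + 153600·x^3 + 163840·x^4 + 65536·x^5)·Dx + (280 + 6592·x + 44480·x^2 + 141312·x^3 + 234496·x^4 + 196608·x^5 + 65536·x^6)·Dx^2 + (36 + 776·x + 4160·x^2 + 9600·x^3 + 10240·x^4 + 4096·x^5)·Dx^3 + (21 + 300·x + 1676·x^2 + 4800·x^3 + 7520·x^4 + 6144·x^5 + 2048·x^6)·Dx^4  (order 4).
h: a_k = 4, -8, -80, 96, 64, 0, -3328/15, 15872/45, …
ICs: h(0) = 4, h′(0) = -8, h′′(0) = -160, h′′′(0) = 576.

f: a_k = 0, 2, -2, 8/3, -4, 32/5, -32/3, 128/7, …
g: a_k = 2, 0, -16, 0, 64/3, 0, -512/45, 0, …
h₀=f·g: eliminate ⇒ L₀, order ≤ 2·2.
h₀' ⇒ L via d/dx closure of L₀.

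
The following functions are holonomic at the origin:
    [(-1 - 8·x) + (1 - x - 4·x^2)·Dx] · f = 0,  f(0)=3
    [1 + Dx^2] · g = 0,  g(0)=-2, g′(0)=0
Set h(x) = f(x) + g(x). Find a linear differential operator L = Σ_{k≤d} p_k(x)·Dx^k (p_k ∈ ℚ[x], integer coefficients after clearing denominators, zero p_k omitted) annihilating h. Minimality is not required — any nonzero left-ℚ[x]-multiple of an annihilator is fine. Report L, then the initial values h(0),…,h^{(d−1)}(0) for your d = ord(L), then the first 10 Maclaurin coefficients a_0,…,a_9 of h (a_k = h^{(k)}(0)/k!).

f: a_k = 3, 3, 15, 27, 87, 195, 543, 1323, 3495, 8787, …
g: a_k = -2, 0, 1, 0, -1/12, 0, 1/360, 0, -1/20160, 0, …
Sum ⇒ L₀ = lclm(L_f,L_g) in ℚ(x)⟨Dx⟩.
L = (55 + 486·x + 553·x^2 + 1488·x^3 + 80·x^4 + 128·x^5) + (-11 - 11·x - 23·x^2 + 169·x^3 + 348·x^4 + 48·x^5 + 64·x^6)·Dx + (55 + 486·x + 553·x^2 + 1488·x^3 + 80·x^4 + 128·x^5)·Dx^2 + (-11 - 11·x - 23·x^2 + 169·x^3 + 348·x^4 + 48·x^5 + 64·x^6)·Dx^3  (order 3).
h: a_k = 1, 3, 16, 27, 1043/12, 195, 195481/360, 1323, 70459199/20160, 8787, …
ICs: h(0) = 1, h′(0) = 3, h′′(0) = 32.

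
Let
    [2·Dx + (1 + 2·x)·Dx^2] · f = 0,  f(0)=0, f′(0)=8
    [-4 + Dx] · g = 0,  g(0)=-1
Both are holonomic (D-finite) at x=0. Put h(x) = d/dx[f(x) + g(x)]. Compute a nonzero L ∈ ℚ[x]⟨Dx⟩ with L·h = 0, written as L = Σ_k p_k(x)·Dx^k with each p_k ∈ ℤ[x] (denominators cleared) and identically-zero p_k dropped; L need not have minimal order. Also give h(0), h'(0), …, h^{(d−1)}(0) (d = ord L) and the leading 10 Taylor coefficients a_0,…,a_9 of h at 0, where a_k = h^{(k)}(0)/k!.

L = (-32 - 32·x) + (-4 - 32·x - 32·x^2)·Dx + (3 + 10·x + 8·x^2)·Dx^2  (order 2).
h: a_k = 4, -32, 0, -320/3, 256/3, -4352/15, 22016/45, -326656/315, 643072/315, -11620352/2835, …
ICs: h(0) = 4, h′(0) = -32.

f: a_k = 0, 8, -8, 32/3, -16, 128/5, -128/3, 512/7, -128, 2048/9, …
g: a_k = -1, -4, -8, -32/3, -32/3, -128/15, -256/45, -1024/315, -512/315, -2048/2835, …
f+g: L₀ = lclm(L_f,L_g), ord ≤ 2+1.
h₀' ⇒ L via d/dx closure of L₀.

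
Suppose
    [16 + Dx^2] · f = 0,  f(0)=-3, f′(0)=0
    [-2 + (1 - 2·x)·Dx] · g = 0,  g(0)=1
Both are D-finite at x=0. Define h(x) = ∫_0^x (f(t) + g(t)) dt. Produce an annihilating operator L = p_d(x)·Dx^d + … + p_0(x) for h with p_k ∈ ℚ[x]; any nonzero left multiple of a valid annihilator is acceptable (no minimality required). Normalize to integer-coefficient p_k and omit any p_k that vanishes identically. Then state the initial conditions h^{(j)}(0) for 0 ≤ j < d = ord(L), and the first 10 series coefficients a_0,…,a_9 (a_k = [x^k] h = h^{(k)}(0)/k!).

f: a_k = -3, 0, 24, 0, -32, 0, 256/15, 0, -512/105, 0, …
g: a_k = 1, 2, 4, 8, 16, 32, 64, 128, 256, 512, …
Weyl lclm of L_f,L_g ⇒ L₀ (ord ≤ 3).
h=∫h₀ ⇒ L = L₀·Dx.
L = (-160 + 256·x - 256·x^2)·Dx + (48 - 224·x + 384·x^2 - 256·x^3)·Dx^2 + (-10 + 16·x - 16·x^2)·Dx^3 + (3 - 14·x + 24·x^2 - 16·x^3)·Dx^4  (order 4).
h: a_k = 0, -2, 1, 28/3, 2, -16/5, 16/3, 1216/105, 16, 26368/945, …
ICs: h(0) = 0, h′(0) = -2, h′′(0) = 2, h′′′(0) = 56.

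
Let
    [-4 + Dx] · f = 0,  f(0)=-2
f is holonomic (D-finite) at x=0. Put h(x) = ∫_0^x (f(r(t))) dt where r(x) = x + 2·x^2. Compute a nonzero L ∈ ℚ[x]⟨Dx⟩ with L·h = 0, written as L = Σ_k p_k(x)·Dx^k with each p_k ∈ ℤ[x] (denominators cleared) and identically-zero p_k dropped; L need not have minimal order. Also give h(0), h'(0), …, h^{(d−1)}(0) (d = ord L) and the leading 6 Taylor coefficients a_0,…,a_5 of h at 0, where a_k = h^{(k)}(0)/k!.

f: a_k = -2, -8, -16, -64/3, -64/3, -256/15, …
h₀=f(r): pull back L_f along r ⇒ L₀.
h=∫₀ˣh₀: take L = L₀·Dx.
L = (-4 - 16·x)·Dx + Dx^2  (order 2).
h: a_k = 0, -2, -4, -32/3, -64/3, -128/3, …
ICs: h(0) = 0, h′(0) = -2.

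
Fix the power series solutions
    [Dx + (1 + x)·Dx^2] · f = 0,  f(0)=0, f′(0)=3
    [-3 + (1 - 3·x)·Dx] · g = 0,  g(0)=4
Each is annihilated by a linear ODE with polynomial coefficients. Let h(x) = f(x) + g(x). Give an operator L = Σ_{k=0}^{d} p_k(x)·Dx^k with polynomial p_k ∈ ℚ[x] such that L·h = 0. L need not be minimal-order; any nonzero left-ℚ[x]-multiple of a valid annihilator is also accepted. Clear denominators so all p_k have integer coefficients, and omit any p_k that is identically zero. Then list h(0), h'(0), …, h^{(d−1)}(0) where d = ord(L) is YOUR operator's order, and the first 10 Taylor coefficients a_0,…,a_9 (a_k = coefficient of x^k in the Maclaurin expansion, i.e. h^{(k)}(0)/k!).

f: a_k = 0, 3, -3/2, 1, -3/4, 3/5, -1/2, 3/7, -3/8, 1/3, …
g: a_k = 4, 12, 36, 108, 324, 972, 2916, 8748, 26244, 78732, …
f+g: L₀ = lclm(L_f,L_g), ord ≤ 2+1.
L = (-66 - 18·x)·Dx + (-52 - 120·x - 36·x^2)·Dx^2 + (7 - 11·x - 27·x^2 - 9·x^3)·Dx^3  (order 3).
h: a_k = 4, 15, 69/2, 109, 1293/4, 4863/5, 5831/2, 61239/7, 209949/8, 236197/3, …
ICs: h(0) = 4, h′(0) = 15, h′′(0) = 69.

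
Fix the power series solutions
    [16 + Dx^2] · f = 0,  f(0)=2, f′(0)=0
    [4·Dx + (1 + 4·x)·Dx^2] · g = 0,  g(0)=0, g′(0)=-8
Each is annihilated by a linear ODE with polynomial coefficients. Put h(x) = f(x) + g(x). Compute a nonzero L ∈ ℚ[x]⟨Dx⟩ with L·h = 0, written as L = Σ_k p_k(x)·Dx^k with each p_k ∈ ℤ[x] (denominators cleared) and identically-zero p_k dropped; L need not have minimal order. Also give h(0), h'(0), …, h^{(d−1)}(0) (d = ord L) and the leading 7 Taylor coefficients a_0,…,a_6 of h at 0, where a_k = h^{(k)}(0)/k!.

f: a_k = 2, 0, -16, 0, 64/3, 0, -512/45, …
g: a_k = 0, -8, 16, -128/3, 128, -2048/5, 4096/3, …
Sum ⇒ L₀ = lclm(L_f,L_g) in ℚ(x)⟨Dx⟩.
L = (448 + 512·x + 1024·x^2)·Dx + (48 + 320·x + 768·x^2 + 1024·x^3)·Dx^2 + (28 + 32·x + 64·x^2)·Dx^3 + (3 + 20·x + 48·x^2 + 64·x^3)·Dx^4  (order 4).
h: a_k = 2, -8, 0, -128/3, 448/3, -2048/5, 60928/45, …
ICs: h(0) = 2, h′(0) = -8, h′′(0) = 0, h′′′(0) = -256.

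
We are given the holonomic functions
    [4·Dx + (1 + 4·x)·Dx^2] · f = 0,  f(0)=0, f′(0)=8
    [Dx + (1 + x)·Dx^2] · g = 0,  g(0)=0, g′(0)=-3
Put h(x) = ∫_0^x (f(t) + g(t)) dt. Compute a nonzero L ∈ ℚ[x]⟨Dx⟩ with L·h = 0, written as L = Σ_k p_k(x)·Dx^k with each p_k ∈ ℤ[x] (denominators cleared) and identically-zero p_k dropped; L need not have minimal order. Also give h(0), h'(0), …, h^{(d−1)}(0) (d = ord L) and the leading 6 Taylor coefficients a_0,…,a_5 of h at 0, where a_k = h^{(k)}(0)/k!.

L = 8·Dx^2 + (10 + 16·x)·Dx^3 + (1 + 5·x + 4·x^2)·Dx^4  (order 4).
h: a_k = 0, 0, 5/2, -29/6, 125/12, -509/20, …
ICs: h(0) = 0, h′(0) = 0, h′′(0) = 5, h′′′(0) = -29.

f: a_k = 0, 8, -16, 128/3, -128, 2048/5, …
g: a_k = 0, -3, 3/2, -1, 3/4, -3/5, …
Weyl lclm of L_f,L_g ⇒ L₀ (ord ≤ 4).
h=∫₀ˣh₀: take L = L₀·Dx.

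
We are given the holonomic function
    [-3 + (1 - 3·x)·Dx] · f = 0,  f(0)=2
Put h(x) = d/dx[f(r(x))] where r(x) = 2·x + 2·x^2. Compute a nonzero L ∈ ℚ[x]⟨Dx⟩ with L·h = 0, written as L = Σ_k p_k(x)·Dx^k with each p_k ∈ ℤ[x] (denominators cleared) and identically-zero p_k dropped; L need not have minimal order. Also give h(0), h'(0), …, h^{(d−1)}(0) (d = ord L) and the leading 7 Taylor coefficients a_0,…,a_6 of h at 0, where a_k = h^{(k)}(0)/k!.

L = (14 + 36·x + 36·x^2) + (-1 + 4·x + 18·x^2 + 12·x^3)·Dx  (order 1).
h: a_k = 12, 168, 1728, 15840, 136080, 1122336, 8999424, …
ICs: h(0) = 12.

f: a_k = 2, 6, 18, 54, 162, 486, 1458, …
h₀=f(r): pull back L_f along r ⇒ L₀.
h₀' ⇒ L via d/dx closure of L₀.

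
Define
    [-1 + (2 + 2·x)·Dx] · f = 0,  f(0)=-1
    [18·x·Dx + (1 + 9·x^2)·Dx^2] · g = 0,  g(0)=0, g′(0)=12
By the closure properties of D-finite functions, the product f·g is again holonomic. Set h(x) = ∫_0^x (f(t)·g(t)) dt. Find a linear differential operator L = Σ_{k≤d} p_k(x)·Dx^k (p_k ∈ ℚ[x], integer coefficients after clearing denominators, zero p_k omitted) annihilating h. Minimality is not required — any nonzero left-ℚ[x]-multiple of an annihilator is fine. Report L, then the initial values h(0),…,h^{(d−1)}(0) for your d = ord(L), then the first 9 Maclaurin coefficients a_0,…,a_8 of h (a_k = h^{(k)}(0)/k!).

f: a_k = -1, -1/2, 1/8, -1/16, 5/128, -7/256, 21/1024, -33/2048, 429/32768, …
g: a_k = 0, 12, 0, -36, 0, 972/5, 0, -8748/7, 0, …
Product ⇒ symmetric product L₀, ord ≤ 2.
Integrate: L := L₀·Dx.
L = (3 - 36·x - 9·x^2)·Dx + (-4 + 68·x + 108·x^2 + 36·x^3)·Dx^2 + (4 + 8·x + 40·x^2 + 72·x^3 + 36·x^4)·Dx^3  (order 3).
h: a_k = 0, 0, -6, -2, 75/8, 69/20, -10583/320, -30489/2240, 11404773/71680, …
ICs: h(0) = 0, h′(0) = 0, h′′(0) = -12.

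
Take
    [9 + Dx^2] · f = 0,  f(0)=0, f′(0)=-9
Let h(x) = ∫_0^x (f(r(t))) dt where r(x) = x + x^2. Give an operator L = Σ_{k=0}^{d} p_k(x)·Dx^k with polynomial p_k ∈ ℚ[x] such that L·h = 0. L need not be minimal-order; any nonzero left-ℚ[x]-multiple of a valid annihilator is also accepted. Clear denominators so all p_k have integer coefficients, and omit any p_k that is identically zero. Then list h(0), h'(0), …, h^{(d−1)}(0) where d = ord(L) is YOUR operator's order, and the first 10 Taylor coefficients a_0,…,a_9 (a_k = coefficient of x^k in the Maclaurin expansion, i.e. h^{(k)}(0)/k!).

f: a_k = 0, -9, 0, 27/2, 0, -243/40, 0, 729/560, 0, -729/4480, …
L₀ from L_f via x↦r, Dx↦r'^{-1}Dx.
Integrate: L := L₀·Dx.
L = (9 + 54·x + 108·x^2 + 72·x^3)·Dx - 2·Dx^2 + (1 + 2·x)·Dx^3  (order 3).
h: a_k = 0, 0, -9/2, -3, 27/8, 81/10, 459/80, -135/56, -33291/4480, -459/80, …
ICs: h(0) = 0, h′(0) = 0, h′′(0) = -9.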